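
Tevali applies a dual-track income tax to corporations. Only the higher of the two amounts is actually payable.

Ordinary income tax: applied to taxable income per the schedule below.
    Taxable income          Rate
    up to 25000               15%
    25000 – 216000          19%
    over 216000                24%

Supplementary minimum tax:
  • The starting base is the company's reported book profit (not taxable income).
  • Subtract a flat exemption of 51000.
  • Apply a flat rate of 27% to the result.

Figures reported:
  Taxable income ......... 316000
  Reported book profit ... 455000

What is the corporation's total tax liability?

Supplementary minimum tax:
  Base (reported book profit): 455000
  Less exemption 51000 → base 404000
  404000 × 27% = 109080

Ordinary income tax:
  25000 × 15% = 3750
  191000 × 19% = 36290
  100000 × 24% = 24000
  → 64040

109080 > 64040, so the supplementary minimum tax is the binding amount.

109080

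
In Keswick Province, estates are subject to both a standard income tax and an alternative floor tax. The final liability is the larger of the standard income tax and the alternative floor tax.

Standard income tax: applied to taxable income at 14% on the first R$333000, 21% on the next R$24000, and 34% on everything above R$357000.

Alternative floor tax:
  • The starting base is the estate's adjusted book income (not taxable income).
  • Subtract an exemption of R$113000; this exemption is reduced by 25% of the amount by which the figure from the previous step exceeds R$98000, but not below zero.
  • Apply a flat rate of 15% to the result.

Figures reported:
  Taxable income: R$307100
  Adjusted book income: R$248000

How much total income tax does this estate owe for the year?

Alternative floor tax:
  Base (adjusted book income): R$248000
  Exemption: R$113000 − 25% × (R$248000 − R$98000) = R$113000 − R$37500 = R$75500
  Base: R$248000 − R$75500 = R$172500
  R$172500 × 15% = R$25875

Standard income tax:
  R$307100 × 14% = R$42994

R$42994 > R$25875, so the standard income tax governs.

R$42994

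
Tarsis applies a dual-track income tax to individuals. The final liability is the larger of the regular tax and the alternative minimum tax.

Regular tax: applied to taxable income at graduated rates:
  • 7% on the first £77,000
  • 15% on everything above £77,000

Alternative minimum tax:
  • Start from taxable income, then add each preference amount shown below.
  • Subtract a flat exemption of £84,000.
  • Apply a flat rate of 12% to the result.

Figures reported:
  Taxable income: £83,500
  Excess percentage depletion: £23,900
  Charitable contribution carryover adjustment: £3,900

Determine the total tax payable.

£6,365

Alternative minimum tax:
  Adjusted income: £83,500 + £23,900 + £3,900 = £111,300
  Less exemption £84,000 → base £27,300
  £27,300 × 12% = £3,276

Regular tax:
  £77,000 × 7% = £5,390
  £6,500 × 15% = £975
  → £6,365

£6,365 > £3,276, so the regular tax governs.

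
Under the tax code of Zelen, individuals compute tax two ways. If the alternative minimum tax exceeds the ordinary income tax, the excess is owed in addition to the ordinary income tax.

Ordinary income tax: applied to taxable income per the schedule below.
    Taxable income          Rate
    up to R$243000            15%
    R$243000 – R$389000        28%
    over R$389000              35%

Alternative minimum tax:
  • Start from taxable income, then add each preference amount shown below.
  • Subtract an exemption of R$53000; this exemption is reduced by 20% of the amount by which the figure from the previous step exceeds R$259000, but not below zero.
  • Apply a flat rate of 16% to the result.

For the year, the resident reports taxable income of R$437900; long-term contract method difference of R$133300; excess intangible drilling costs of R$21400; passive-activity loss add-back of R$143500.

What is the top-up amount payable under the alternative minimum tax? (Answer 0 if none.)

Alternative minimum tax:
  Adjusted income: R$437900 + R$133300 + R$21400 + R$143500 = R$736100
  Exemption: 20% × (R$736100 − R$259000) = R$95420 ≥ R$53000, so the exemption is fully phased out
  Base: R$736100 − R$0 = R$736100
  R$736100 × 16% = R$117776

Ordinary income tax:
  R$243000 × 15% = R$36450
  R$146000 × 28% = R$40880
  R$48900 × 35% = R$17115
  → R$94445

Excess of alternative minimum tax over ordinary income tax: R$117776 − R$94445 = R$23331.

R$23331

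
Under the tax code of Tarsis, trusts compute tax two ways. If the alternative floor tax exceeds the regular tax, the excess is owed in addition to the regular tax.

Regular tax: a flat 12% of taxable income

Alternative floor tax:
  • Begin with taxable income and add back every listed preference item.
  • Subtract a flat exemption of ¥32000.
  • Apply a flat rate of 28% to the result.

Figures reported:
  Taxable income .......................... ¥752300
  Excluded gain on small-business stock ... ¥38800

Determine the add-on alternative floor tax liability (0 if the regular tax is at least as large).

¥122272

Alternative floor tax:
  Adjusted income: ¥752300 + ¥38800 = ¥791100
  Less exemption ¥32000 → base ¥759100
  ¥759100 × 28% = ¥212548

Regular tax:
  ¥752300 × 12% = ¥90276

Excess of alternative floor tax over regular tax: ¥212548 − ¥90276 = ¥122272.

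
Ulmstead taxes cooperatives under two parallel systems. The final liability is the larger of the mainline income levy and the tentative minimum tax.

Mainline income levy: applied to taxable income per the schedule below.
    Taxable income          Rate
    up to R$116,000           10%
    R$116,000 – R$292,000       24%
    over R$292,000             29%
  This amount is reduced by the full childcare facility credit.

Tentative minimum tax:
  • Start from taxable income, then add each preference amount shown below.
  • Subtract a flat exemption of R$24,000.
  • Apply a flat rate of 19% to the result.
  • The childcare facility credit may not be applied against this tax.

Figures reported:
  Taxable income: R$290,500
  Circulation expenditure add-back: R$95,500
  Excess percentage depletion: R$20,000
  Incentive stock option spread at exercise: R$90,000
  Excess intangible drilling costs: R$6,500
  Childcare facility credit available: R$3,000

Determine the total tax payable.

R$90,915

Tentative minimum tax:
  Adjusted income: R$290,500 + R$95,500 + R$20,000 + R$90,000 + R$6,500 = R$502,500
  Less exemption R$24,000 → base R$478,500
  R$478,500 × 19% = R$90,915

Mainline income levy:
  R$116,000 × 10% = R$11,600
  R$174,500 × 24% = R$41,880
  → R$53,480
  Less childcare facility credit R$3,000 → R$50,480

R$90,915 > R$50,480, so the tentative minimum tax is the binding amount.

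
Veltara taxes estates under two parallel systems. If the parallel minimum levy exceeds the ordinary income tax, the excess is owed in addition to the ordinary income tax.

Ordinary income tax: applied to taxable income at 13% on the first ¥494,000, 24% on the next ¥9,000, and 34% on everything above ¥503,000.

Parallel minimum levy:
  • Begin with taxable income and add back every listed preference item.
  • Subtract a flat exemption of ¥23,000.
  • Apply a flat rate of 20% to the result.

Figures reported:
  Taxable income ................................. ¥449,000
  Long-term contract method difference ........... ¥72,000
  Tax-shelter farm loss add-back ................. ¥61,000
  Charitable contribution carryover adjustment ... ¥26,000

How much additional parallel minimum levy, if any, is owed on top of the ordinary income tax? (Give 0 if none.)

Parallel minimum levy:
  Adjusted income: ¥449,000 + ¥72,000 + ¥61,000 + ¥26,000 = ¥608,000
  Less exemption ¥23,000 → base ¥585,000
  ¥585,000 × 20% = ¥117,000

Ordinary income tax:
  ¥449,000 × 13% = ¥58,370

Excess of parallel minimum levy over ordinary income tax: ¥117,000 − ¥58,370 = ¥58,630.

¥58,630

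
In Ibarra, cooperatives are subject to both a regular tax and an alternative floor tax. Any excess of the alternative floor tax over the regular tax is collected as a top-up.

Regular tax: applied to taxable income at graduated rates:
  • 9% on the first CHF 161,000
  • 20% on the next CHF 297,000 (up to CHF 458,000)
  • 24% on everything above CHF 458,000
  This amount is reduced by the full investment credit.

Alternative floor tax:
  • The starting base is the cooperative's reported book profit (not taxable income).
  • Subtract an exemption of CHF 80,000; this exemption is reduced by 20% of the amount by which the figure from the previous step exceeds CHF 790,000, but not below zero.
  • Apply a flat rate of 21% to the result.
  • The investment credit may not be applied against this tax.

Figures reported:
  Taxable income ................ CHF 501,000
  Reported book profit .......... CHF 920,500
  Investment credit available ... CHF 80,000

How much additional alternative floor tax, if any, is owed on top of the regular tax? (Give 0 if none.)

CHF 177,776

Regular tax:
  CHF 161,000 × 9% = CHF 14,490
  CHF 297,000 × 20% = CHF 59,400
  CHF 43,000 × 24% = CHF 10,320
  → CHF 84,210
  Less investment credit CHF 80,000 → CHF 4,210

Alternative floor tax:
  Base (reported book profit): CHF 920,500
  Exemption: CHF 80,000 − 20% × (CHF 920,500 − CHF 790,000) = CHF 80,000 − CHF 26,100 = CHF 53,900
  Base: CHF 920,500 − CHF 53,900 = CHF 866,600
  CHF 866,600 × 21% = CHF 181,986

Excess of alternative floor tax over regular tax: CHF 181,986 − CHF 4,210 = CHF 177,776.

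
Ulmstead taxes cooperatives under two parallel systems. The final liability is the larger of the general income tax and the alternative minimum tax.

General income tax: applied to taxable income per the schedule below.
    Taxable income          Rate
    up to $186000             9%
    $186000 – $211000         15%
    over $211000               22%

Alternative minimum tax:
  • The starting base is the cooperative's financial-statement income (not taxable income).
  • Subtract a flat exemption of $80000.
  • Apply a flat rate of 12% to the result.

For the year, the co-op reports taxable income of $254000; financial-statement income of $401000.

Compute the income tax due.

$38520

General income tax:
  $186000 × 9% = $16740
  $25000 × 15% = $3750
  $43000 × 22% = $9460
  → $29950

Alternative minimum tax:
  Base (financial-statement income): $401000
  Less exemption $80000 → base $321000
  $321000 × 12% = $38520

$38520 > $29950, so the alternative minimum tax is the binding amount.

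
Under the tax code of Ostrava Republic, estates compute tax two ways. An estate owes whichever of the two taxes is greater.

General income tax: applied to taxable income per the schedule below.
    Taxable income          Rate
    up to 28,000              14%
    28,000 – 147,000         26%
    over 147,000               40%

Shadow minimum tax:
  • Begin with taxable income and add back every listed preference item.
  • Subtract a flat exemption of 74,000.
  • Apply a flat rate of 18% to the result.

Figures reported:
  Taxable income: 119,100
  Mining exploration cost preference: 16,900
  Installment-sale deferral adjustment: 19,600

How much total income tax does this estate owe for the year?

General income tax:
  28,000 × 14% = 3,920
  91,100 × 26% = 23,686
  → 27,606

Shadow minimum tax:
  Adjusted income: 119,100 + 16,900 + 19,600 = 155,600
  Less exemption 74,000 → base 81,600
  81,600 × 18% = 14,688

27,606 > 14,688, so the general income tax governs.

27,606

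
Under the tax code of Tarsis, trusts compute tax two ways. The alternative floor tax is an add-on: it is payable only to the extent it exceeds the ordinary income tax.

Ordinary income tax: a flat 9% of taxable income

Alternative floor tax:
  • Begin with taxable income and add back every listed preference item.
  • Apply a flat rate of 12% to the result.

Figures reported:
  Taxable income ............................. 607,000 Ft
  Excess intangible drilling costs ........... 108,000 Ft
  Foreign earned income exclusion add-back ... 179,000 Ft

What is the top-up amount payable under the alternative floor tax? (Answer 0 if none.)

52,650 Ft

Ordinary income tax:
  607,000 Ft × 9% = 54,630 Ft

Alternative floor tax:
  Adjusted income: 607,000 Ft + 108,000 Ft + 179,000 Ft = 894,000 Ft
  894,000 Ft × 12% = 107,280 Ft

Excess of alternative floor tax over ordinary income tax: 107,280 Ft − 54,630 Ft = 52,650 Ft.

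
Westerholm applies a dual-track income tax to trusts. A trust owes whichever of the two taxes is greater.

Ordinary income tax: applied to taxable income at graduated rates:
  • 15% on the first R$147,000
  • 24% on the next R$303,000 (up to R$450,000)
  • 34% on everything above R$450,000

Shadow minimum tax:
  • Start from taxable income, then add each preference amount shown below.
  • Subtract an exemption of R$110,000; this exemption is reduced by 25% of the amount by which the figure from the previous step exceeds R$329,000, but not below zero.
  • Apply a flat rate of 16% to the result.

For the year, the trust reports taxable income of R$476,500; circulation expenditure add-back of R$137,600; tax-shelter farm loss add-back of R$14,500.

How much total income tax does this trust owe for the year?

R$103,780

Ordinary income tax:
  R$147,000 × 15% = R$22,050
  R$303,000 × 24% = R$72,720
  R$26,500 × 34% = R$9,010
  → R$103,780

Shadow minimum tax:
  Adjusted income: R$476,500 + R$137,600 + R$14,500 = R$628,600
  Exemption: R$110,000 − 25% × (R$628,600 − R$329,000) = R$110,000 − R$74,900 = R$35,100
  Base: R$628,600 − R$35,100 = R$593,500
  R$593,500 × 16% = R$94,960

R$103,780 > R$94,960, so the ordinary income tax governs.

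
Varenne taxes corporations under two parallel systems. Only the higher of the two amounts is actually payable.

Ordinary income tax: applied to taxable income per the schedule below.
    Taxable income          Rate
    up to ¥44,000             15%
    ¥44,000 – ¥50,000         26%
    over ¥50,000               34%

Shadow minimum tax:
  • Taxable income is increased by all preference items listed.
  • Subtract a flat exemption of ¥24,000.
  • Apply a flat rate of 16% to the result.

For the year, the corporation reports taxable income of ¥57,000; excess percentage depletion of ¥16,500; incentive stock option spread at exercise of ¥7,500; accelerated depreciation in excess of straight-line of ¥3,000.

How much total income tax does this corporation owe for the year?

¥10,540

Shadow minimum tax:
  Adjusted income: ¥57,000 + ¥16,500 + ¥7,500 + ¥3,000 = ¥84,000
  Less exemption ¥24,000 → base ¥60,000
  ¥60,000 × 16% = ¥9,600

Ordinary income tax:
  ¥44,000 × 15% = ¥6,600
  ¥6,000 × 26% = ¥1,560
  ¥7,000 × 34% = ¥2,380
  → ¥10,540

¥10,540 > ¥9,600, so the ordinary income tax governs.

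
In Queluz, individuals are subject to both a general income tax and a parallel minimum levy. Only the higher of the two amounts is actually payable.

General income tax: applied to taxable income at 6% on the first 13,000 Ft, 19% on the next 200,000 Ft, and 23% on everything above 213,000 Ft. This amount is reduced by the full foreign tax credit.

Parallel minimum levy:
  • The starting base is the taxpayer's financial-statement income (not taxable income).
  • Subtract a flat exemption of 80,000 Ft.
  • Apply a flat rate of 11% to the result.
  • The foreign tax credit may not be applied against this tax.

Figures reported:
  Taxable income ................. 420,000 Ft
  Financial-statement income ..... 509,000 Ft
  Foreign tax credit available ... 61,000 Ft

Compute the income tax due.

General income tax:
  13,000 Ft × 6% = 780 Ft
  200,000 Ft × 19% = 38,000 Ft
  207,000 Ft × 23% = 47,610 Ft
  → 86,390 Ft
  Less foreign tax credit 61,000 Ft → 25,390 Ft

Parallel minimum levy:
  Base (financial-statement income): 509,000 Ft
  Less exemption 80,000 Ft → base 429,000 Ft
  429,000 Ft × 11% = 47,190 Ft

47,190 Ft > 25,390 Ft, so the parallel minimum levy is the binding amount.

47,190 Ft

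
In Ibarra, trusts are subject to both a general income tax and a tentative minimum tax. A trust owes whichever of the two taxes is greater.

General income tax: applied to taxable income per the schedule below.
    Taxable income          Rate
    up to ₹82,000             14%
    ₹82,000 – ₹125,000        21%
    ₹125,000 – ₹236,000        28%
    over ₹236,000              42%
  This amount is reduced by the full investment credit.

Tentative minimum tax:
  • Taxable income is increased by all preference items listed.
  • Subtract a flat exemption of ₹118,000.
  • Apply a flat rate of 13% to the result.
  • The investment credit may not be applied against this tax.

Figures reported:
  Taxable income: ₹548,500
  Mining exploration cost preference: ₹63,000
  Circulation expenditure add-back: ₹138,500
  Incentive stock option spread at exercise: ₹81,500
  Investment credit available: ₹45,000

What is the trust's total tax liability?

Tentative minimum tax:
  Adjusted income: ₹548,500 + ₹63,000 + ₹138,500 + ₹81,500 = ₹831,500
  Less exemption ₹118,000 → base ₹713,500
  ₹713,500 × 13% = ₹92,755

General income tax:
  ₹82,000 × 14% = ₹11,480
  ₹43,000 × 21% = ₹9,030
  ₹111,000 × 28% = ₹31,080
  ₹312,500 × 42% = ₹131,250
  → ₹182,840
  Less investment credit ₹45,000 → ₹137,840

₹137,840 > ₹92,755, so the general income tax governs.

₹137,840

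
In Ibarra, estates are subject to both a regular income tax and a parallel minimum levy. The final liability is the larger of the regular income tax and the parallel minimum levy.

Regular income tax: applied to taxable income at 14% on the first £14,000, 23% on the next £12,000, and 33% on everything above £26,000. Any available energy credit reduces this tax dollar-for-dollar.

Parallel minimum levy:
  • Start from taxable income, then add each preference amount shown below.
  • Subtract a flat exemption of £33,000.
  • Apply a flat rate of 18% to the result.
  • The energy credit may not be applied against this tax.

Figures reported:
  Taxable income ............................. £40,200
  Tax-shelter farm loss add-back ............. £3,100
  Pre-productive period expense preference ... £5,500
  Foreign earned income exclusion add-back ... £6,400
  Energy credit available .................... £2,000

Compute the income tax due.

£7,406

Parallel minimum levy:
  Adjusted income: £40,200 + £3,100 + £5,500 + £6,400 = £55,200
  Less exemption £33,000 → base £22,200
  £22,200 × 18% = £3,996

Regular income tax:
  £14,000 × 14% = £1,960
  £12,000 × 23% = £2,760
  £14,200 × 33% = £4,686
  → £9,406
  Less energy credit £2,000 → £7,406

£7,406 > £3,996, so the regular income tax governs.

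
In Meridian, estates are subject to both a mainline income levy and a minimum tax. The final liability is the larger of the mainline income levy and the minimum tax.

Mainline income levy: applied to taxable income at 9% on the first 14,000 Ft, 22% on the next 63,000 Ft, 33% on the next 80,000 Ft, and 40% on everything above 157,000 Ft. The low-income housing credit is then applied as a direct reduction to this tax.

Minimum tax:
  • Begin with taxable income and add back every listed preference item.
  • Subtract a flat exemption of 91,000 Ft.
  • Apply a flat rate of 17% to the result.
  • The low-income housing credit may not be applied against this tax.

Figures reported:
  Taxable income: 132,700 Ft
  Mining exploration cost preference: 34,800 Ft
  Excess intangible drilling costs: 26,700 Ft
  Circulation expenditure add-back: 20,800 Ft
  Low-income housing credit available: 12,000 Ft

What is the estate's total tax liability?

21,501 Ft

Mainline income levy:
  14,000 Ft × 9% = 1,260 Ft
  63,000 Ft × 22% = 13,860 Ft
  55,700 Ft × 33% = 18,381 Ft
  → 33,501 Ft
  Less low-income housing credit 12,000 Ft → 21,501 Ft

Minimum tax:
  Adjusted income: 132,700 Ft + 34,800 Ft + 26,700 Ft + 20,800 Ft = 215,000 Ft
  Less exemption 91,000 Ft → base 124,000 Ft
  124,000 Ft × 17% = 21,080 Ft

21,501 Ft > 21,080 Ft, so the mainline income levy governs.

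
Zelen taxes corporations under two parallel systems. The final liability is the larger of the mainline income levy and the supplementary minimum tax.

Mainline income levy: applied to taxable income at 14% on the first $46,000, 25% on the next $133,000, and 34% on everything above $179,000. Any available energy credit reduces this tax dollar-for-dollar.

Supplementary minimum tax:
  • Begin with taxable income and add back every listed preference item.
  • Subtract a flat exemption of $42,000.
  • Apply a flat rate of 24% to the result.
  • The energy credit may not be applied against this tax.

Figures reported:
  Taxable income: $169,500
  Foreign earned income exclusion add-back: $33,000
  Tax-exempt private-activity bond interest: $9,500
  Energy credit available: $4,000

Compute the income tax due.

$40,800

Mainline income levy:
  $46,000 × 14% = $6,440
  $123,500 × 25% = $30,875
  → $37,315
  Less energy credit $4,000 → $33,315

Supplementary minimum tax:
  Adjusted income: $169,500 + $33,000 + $9,500 = $212,000
  Less exemption $42,000 → base $170,000
  $170,000 × 24% = $40,800

$40,800 > $33,315, so the supplementary minimum tax is the binding amount.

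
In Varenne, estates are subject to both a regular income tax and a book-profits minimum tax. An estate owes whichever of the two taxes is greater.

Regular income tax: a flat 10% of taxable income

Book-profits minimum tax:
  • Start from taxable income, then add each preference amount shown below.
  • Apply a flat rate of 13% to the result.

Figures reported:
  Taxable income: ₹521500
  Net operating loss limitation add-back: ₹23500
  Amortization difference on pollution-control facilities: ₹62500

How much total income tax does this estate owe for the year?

₹78975

Book-profits minimum tax:
  Adjusted income: ₹521500 + ₹23500 + ₹62500 = ₹607500
  ₹607500 × 13% = ₹78975

Regular income tax:
  ₹521500 × 10% = ₹52150

₹78975 > ₹52150, so the book-profits minimum tax is the binding amount.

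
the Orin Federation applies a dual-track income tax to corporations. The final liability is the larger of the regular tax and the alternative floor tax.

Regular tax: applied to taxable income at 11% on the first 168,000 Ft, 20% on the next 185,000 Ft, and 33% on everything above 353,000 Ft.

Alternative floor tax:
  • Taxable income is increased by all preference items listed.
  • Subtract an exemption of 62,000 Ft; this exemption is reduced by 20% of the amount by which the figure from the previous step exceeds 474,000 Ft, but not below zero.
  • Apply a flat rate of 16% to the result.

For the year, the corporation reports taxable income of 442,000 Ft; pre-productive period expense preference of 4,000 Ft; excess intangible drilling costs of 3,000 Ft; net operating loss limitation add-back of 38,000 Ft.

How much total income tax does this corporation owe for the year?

Regular tax:
  168,000 Ft × 11% = 18,480 Ft
  185,000 Ft × 20% = 37,000 Ft
  89,000 Ft × 33% = 29,370 Ft
  → 84,850 Ft

Alternative floor tax:
  Adjusted income: 442,000 Ft + 4,000 Ft + 3,000 Ft + 38,000 Ft = 487,000 Ft
  Exemption: 62,000 Ft − 20% × (487,000 Ft − 474,000 Ft) = 62,000 Ft − 2,600 Ft = 59,400 Ft
  Base: 487,000 Ft − 59,400 Ft = 427,600 Ft
  427,600 Ft × 16% = 68,416 Ft

84,850 Ft > 68,416 Ft, so the regular tax governs.

84,850 Ft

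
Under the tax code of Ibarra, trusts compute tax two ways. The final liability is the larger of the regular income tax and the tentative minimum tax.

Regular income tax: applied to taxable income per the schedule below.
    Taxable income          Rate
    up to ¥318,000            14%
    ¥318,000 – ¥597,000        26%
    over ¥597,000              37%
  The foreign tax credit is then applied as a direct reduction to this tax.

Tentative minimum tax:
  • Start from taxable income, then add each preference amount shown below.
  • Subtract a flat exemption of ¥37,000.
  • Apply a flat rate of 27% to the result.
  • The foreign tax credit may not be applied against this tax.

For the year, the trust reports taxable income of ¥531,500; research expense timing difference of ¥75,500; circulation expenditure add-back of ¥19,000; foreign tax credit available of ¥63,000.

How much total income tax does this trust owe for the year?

Regular income tax:
  ¥318,000 × 14% = ¥44,520
  ¥213,500 × 26% = ¥55,510
  → ¥100,030
  Less foreign tax credit ¥63,000 → ¥37,030

Tentative minimum tax:
  Adjusted income: ¥531,500 + ¥75,500 + ¥19,000 = ¥626,000
  Less exemption ¥37,000 → base ¥589,000
  ¥589,000 × 27% = ¥159,030

¥159,030 > ¥37,030, so the tentative minimum tax is the binding amount.

¥159,030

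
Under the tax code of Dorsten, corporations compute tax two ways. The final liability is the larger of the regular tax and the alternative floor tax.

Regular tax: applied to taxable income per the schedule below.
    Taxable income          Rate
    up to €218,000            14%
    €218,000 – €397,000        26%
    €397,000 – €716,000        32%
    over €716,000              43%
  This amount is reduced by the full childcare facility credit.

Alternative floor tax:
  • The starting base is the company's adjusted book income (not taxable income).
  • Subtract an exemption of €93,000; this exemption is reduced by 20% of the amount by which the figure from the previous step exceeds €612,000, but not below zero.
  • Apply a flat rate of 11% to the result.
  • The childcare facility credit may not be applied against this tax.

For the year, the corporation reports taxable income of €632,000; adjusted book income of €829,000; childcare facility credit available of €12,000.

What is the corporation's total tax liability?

€140,260

Alternative floor tax:
  Base (adjusted book income): €829,000
  Exemption: €93,000 − 20% × (€829,000 − €612,000) = €93,000 − €43,400 = €49,600
  Base: €829,000 − €49,600 = €779,400
  €779,400 × 11% = €85,734

Regular tax:
  €218,000 × 14% = €30,520
  €179,000 × 26% = €46,540
  €235,000 × 32% = €75,200
  → €152,260
  Less childcare facility credit €12,000 → €140,260

€140,260 > €85,734, so the regular tax governs.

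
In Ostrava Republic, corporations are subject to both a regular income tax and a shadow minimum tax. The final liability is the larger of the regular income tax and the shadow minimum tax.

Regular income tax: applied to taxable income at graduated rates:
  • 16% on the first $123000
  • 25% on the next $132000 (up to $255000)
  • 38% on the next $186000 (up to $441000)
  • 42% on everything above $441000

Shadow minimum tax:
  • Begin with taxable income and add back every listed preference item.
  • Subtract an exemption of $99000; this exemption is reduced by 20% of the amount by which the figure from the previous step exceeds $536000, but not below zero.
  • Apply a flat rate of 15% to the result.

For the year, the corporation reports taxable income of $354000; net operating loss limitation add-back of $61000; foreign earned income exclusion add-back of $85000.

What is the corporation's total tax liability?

Regular income tax:
  $123000 × 16% = $19680
  $132000 × 25% = $33000
  $99000 × 38% = $37620
  → $90300

Shadow minimum tax:
  Adjusted income: $354000 + $61000 + $85000 = $500000
  Exemption: $500000 ≤ $536000, so full $99000 applies
  Base: $500000 − $99000 = $401000
  $401000 × 15% = $60150

$90300 > $60150, so the regular income tax governs.

$90300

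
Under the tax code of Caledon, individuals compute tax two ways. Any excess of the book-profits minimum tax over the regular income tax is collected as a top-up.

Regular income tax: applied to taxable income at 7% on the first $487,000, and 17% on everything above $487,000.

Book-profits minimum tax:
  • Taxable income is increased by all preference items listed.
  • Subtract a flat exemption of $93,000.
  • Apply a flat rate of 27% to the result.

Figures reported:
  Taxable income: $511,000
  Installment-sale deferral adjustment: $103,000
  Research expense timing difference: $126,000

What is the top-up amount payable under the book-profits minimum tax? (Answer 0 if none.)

Regular income tax:
  $487,000 × 7% = $34,090
  $24,000 × 17% = $4,080
  → $38,170

Book-profits minimum tax:
  Adjusted income: $511,000 + $103,000 + $126,000 = $740,000
  Less exemption $93,000 → base $647,000
  $647,000 × 27% = $174,690

Excess of book-profits minimum tax over regular income tax: $174,690 − $38,170 = $136,520.

$136,520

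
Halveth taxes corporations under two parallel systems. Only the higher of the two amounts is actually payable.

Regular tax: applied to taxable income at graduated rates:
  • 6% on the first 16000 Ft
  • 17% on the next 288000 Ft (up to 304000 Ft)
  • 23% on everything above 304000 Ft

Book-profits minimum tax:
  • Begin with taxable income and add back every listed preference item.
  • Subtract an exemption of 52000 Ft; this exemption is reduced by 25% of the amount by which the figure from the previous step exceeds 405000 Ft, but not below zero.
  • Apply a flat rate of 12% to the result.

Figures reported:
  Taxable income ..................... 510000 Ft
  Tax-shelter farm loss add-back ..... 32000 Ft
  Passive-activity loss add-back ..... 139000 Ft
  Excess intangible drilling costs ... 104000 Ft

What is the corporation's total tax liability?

Book-profits minimum tax:
  Adjusted income: 510000 Ft + 32000 Ft + 139000 Ft + 104000 Ft = 785000 Ft
  Exemption: 25% × (785000 Ft − 405000 Ft) = 95000 Ft ≥ 52000 Ft, so the exemption is fully phased out
  Base: 785000 Ft − 0 Ft = 785000 Ft
  785000 Ft × 12% = 94200 Ft

Regular tax:
  16000 Ft × 6% = 960 Ft
  288000 Ft × 17% = 48960 Ft
  206000 Ft × 23% = 47380 Ft
  → 97300 Ft

97300 Ft > 94200 Ft, so the regular tax governs.

97300 Ft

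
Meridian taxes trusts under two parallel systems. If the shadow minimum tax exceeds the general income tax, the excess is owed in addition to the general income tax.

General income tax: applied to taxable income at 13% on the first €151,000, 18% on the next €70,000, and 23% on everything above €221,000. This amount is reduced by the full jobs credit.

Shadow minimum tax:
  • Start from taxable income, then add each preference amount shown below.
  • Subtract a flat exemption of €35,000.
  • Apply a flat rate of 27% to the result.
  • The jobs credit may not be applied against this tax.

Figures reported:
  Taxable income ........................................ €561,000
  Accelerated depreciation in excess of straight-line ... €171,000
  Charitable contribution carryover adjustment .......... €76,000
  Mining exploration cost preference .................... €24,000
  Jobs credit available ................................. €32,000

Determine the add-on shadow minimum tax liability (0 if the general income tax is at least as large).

Shadow minimum tax:
  Adjusted income: €561,000 + €171,000 + €76,000 + €24,000 = €832,000
  Less exemption €35,000 → base €797,000
  €797,000 × 27% = €215,190

General income tax:
  €151,000 × 13% = €19,630
  €70,000 × 18% = €12,600
  €340,000 × 23% = €78,200
  → €110,430
  Less jobs credit €32,000 → €78,430

Excess of shadow minimum tax over general income tax: €215,190 − €78,430 = €136,760.

€136,760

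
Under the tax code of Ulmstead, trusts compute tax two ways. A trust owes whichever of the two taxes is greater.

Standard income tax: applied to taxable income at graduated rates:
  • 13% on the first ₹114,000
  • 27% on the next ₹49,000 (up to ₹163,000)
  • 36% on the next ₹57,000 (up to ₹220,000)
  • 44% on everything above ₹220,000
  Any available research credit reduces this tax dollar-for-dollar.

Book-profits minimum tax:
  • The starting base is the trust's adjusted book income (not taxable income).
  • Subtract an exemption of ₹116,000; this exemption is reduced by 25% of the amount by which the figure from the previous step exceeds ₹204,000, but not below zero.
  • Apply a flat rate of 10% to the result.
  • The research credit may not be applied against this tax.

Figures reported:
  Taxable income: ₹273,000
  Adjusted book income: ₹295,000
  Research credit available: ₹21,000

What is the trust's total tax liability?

₹50,890

Book-profits minimum tax:
  Base (adjusted book income): ₹295,000
  Exemption: ₹116,000 − 25% × (₹295,000 − ₹204,000) = ₹116,000 − ₹22,750 = ₹93,250
  Base: ₹295,000 − ₹93,250 = ₹201,750
  ₹201,750 × 10% = ₹20,175

Standard income tax:
  ₹114,000 × 13% = ₹14,820
  ₹49,000 × 27% = ₹13,230
  ₹57,000 × 36% = ₹20,520
  ₹53,000 × 44% = ₹23,320
  → ₹71,890
  Less research credit ₹21,000 → ₹50,890

₹50,890 > ₹20,175, so the standard income tax governs.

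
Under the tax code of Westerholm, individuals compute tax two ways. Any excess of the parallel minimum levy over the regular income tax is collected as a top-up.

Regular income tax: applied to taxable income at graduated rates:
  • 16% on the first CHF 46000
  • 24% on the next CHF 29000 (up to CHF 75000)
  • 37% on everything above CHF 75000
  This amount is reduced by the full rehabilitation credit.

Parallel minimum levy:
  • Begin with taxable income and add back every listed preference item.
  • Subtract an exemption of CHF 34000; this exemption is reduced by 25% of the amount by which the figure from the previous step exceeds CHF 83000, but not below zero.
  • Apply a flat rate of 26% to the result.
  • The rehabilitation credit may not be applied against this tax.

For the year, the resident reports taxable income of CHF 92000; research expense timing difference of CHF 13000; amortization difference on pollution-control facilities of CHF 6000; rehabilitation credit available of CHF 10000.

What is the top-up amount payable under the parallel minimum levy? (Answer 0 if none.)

CHF 11230

Parallel minimum levy:
  Adjusted income: CHF 92000 + CHF 13000 + CHF 6000 = CHF 111000
  Exemption: CHF 34000 − 25% × (CHF 111000 − CHF 83000) = CHF 34000 − CHF 7000 = CHF 27000
  Base: CHF 111000 − CHF 27000 = CHF 84000
  CHF 84000 × 26% = CHF 21840

Regular income tax:
  CHF 46000 × 16% = CHF 7360
  CHF 29000 × 24% = CHF 6960
  CHF 17000 × 37% = CHF 6290
  → CHF 20610
  Less rehabilitation credit CHF 10000 → CHF 10610

Excess of parallel minimum levy over regular income tax: CHF 21840 − CHF 10610 = CHF 11230.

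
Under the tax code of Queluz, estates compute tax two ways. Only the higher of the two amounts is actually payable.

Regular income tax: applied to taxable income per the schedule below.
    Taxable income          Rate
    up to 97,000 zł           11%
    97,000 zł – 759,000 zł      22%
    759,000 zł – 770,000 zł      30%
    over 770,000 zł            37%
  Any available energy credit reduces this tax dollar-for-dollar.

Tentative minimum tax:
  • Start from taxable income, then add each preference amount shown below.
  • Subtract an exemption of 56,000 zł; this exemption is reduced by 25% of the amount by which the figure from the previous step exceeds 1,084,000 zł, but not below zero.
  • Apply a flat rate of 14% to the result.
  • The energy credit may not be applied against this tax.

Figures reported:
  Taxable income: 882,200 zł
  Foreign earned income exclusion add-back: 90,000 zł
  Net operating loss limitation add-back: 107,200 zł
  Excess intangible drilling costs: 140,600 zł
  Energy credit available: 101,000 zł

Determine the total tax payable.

167,720 zł

Tentative minimum tax:
  Adjusted income: 882,200 zł + 90,000 zł + 107,200 zł + 140,600 zł = 1,220,000 zł
  Exemption: 56,000 zł − 25% × (1,220,000 zł − 1,084,000 zł) = 56,000 zł − 34,000 zł = 22,000 zł
  Base: 1,220,000 zł − 22,000 zł = 1,198,000 zł
  1,198,000 zł × 14% = 167,720 zł

Regular income tax:
  97,000 zł × 11% = 10,670 zł
  662,000 zł × 22% = 145,640 zł
  11,000 zł × 30% = 3,300 zł
  112,200 zł × 37% = 41,514 zł
  → 201,124 zł
  Less energy credit 101,000 zł → 100,124 zł

167,720 zł > 100,124 zł, so the tentative minimum tax is the binding amount.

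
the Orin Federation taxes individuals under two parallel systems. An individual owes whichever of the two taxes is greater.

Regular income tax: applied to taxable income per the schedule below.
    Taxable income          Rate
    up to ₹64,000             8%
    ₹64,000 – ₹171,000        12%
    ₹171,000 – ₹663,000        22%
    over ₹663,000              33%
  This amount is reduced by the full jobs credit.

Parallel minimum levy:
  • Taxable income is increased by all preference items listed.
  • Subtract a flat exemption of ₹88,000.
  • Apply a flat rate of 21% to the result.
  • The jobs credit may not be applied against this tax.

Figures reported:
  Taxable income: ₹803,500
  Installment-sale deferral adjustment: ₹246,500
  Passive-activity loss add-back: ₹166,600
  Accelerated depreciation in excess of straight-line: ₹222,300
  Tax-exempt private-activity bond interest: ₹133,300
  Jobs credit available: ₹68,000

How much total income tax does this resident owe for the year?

Regular income tax:
  ₹64,000 × 8% = ₹5,120
  ₹107,000 × 12% = ₹12,840
  ₹492,000 × 22% = ₹108,240
  ₹140,500 × 33% = ₹46,365
  → ₹172,565
  Less jobs credit ₹68,000 → ₹104,565

Parallel minimum levy:
  Adjusted income: ₹803,500 + ₹246,500 + ₹166,600 + ₹222,300 + ₹133,300 = ₹1,572,200
  Less exemption ₹88,000 → base ₹1,484,200
  ₹1,484,200 × 21% = ₹311,682

₹311,682 > ₹104,565, so the parallel minimum levy is the binding amount.

₹311,682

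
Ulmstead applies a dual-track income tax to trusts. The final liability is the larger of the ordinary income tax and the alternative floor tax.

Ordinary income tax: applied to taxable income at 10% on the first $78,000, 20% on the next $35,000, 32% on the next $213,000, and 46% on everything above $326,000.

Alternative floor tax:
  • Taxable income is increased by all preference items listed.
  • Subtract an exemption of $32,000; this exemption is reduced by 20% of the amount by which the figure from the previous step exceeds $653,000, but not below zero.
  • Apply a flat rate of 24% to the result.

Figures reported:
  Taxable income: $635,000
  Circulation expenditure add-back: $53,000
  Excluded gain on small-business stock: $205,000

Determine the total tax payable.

Ordinary income tax:
  $78,000 × 10% = $7,800
  $35,000 × 20% = $7,000
  $213,000 × 32% = $68,160
  $309,000 × 46% = $142,140
  → $225,100

Alternative floor tax:
  Adjusted income: $635,000 + $53,000 + $205,000 = $893,000
  Exemption: 20% × ($893,000 − $653,000) = $48,000 ≥ $32,000, so the exemption is fully phased out
  Base: $893,000 − $0 = $893,000
  $893,000 × 24% = $214,320

$225,100 > $214,320, so the ordinary income tax governs.

$225,100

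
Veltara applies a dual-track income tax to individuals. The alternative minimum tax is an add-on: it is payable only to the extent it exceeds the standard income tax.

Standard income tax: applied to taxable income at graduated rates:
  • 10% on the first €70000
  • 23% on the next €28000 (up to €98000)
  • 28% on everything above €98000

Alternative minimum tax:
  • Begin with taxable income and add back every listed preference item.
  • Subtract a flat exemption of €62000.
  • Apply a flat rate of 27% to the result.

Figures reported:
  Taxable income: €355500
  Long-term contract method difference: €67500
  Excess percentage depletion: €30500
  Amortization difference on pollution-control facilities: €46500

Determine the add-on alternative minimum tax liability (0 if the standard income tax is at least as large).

Standard income tax:
  €70000 × 10% = €7000
  €28000 × 23% = €6440
  €257500 × 28% = €72100
  → €85540

Alternative minimum tax:
  Adjusted income: €355500 + €67500 + €30500 + €46500 = €500000
  Less exemption €62000 → base €438000
  €438000 × 27% = €118260

Excess of alternative minimum tax over standard income tax: €118260 − €85540 = €32720.

€32720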